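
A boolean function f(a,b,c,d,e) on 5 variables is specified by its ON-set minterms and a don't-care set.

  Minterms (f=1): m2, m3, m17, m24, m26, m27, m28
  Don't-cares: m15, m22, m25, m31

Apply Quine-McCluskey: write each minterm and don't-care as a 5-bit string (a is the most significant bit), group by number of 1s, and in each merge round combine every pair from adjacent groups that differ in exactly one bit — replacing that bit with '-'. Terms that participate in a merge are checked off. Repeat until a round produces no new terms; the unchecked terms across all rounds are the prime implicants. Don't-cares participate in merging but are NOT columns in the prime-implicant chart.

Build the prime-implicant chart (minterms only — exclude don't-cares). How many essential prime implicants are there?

4

size-2^0 implicants → 00010(✓)  00011(✓)  01111(✓)  10001(✓)  10110  11000(✓)  11001(✓)  11010(✓)  11011(✓)  11100(✓)  11111(✓)
size-2^1 implicants → -1111  0001-  1-001  11-00  11-11  110-0(✓)  110-1(✓)  1100-(✓)  1101-(✓)
size-2^2 implicants → 110--
Unchecked terms (primes): -1111, 0001-, 1-001, 10110, 11-00, 11-11, 110--
Minterm coverage:
  m2 ⊆ 0001- [E]
  m3 ⊆ 0001- [E]
  m17 ⊆ 1-001 [E]
  m24 ⊆ 11-00,110--
  m26 ⊆ 110-- [E]
  m27 ⊆ 11-11,110--
  m28 ⊆ 11-00 [E]
E = {0001-, 1-001, 11-00, 110--}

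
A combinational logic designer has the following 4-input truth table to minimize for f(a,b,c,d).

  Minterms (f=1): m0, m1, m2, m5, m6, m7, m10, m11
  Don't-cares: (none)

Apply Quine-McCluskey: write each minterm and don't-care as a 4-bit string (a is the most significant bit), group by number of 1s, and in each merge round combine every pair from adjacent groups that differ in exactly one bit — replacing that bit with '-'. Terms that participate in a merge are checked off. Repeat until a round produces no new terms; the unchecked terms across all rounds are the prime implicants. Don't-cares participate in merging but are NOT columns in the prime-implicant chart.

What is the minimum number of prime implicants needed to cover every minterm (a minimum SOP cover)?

4

[col 0] 0000*, 0001*, 0010*, 0101*, 0110*, 0111*, 1010*, 1011*
[col 1] -010, 0-01, 0-10, 00-0, 000-, 01-1, 011-, 101-
Prime implicants: -010, 0-01, 0-10, 00-0, 000-, 01-1, 011-, 101-
PI chart (minterm → PIs covering it):
  0 | 00-0,000-
  1 | 0-01,000-
  2 | -010,0-10,00-0
  5 | 0-01,01-1
  6 | 0-10,011-
  7 | 01-1,011-
  10 | -010,101-
  11 | 101-  (sole → essential)
Essential prime implicants: 101-
Petrick residual → 0-01, 00-0, 011-
Minimum SOP uses 4 PIs: a'c'd + a'b'd' + a'bc + ab'c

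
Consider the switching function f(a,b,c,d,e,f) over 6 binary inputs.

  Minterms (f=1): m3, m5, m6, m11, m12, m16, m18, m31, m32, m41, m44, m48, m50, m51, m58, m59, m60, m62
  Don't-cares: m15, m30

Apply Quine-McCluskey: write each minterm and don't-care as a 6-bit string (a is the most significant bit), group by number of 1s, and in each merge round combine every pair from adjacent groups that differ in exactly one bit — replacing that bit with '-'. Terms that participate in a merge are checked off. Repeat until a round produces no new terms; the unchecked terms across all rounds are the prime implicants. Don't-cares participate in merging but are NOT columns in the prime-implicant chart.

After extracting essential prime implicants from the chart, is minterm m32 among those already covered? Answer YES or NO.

[col 0] 000011*, 000101, 000110, 001011*, 001100*, 001111*, 010000*, 010010*, 011110*, 011111*, 100000*, 101001, 101100*, 110000*, 110010*, 110011*, 111010*, 111011*, 111100*, 111110*
[col 1] -01100, -10000*, -10010*, -11110, 0-1111, 00-011, 001-11, 0100-0*, 01111-, 1-0000, 1-1100, 11-010*, 11-011*, 1100-0*, 11001-*, 111-10, 11101-*, 1111-0
[col 2] -100-0, 11-01-
Prime implicants: -01100, -100-0, -11110, 0-1111, 00-011, 000101, 000110, 001-11, 01111-, 1-0000, 1-1100, 101001, 11-01-, 111-10, 1111-0
PI chart (minterm → PIs covering it):
  3 | 00-011  (sole → essential)
  5 | 000101  (sole → essential)
  6 | 000110  (sole → essential)
  11 | 00-011,001-11
  12 | -01100  (sole → essential)
  16 | -100-0  (sole → essential)
  18 | -100-0  (sole → essential)
  31 | 0-1111,01111-
  32 | 1-0000  (sole → essential)
  41 | 101001  (sole → essential)
  44 | -01100,1-1100
  48 | -100-0,1-0000
  50 | -100-0,11-01-
  51 | 11-01-  (sole → essential)
  58 | 11-01-,111-10
  59 | 11-01-  (sole → essential)
  60 | 1-1100,1111-0
  62 | -11110,111-10,1111-0
Essential prime implicants: -01100, -100-0, 00-011, 000101, 000110, 1-0000, 101001, 11-01-

YES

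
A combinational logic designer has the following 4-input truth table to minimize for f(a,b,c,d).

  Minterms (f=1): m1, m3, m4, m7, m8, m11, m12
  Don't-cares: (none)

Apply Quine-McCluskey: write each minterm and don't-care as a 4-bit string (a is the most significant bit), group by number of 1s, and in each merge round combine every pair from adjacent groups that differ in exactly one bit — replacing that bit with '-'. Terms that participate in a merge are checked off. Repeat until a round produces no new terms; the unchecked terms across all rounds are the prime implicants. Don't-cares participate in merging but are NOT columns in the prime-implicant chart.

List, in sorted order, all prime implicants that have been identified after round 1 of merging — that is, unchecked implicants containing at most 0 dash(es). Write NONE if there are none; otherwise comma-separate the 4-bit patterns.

NONE

[col 0] 0001*, 0011*, 0100*, 0111*, 1000*, 1011*, 1100*
[col 1] -011, -100, 0-11, 00-1, 1-00
Prime implicants: -011, -100, 0-11, 00-1, 1-00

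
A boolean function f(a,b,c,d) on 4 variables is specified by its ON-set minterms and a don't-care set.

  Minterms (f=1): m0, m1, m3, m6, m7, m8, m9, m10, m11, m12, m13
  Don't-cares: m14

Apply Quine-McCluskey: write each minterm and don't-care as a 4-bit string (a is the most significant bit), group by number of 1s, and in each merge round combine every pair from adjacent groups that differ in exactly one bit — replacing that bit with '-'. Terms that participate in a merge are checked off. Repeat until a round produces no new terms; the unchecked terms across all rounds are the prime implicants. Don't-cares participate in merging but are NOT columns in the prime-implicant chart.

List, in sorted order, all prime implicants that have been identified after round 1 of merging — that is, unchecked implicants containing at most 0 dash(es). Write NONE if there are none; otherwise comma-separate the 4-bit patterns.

Round 0: 0000✓ 0001✓ 0011✓ 0110✓ 0111✓ 1000✓ 1001✓ 1010✓ 1011✓ 1100✓ 1101✓ 1110✓
Round 1: -000✓ -001✓ -011✓ -110 0-11 00-1✓ 000-✓ 011- 1-00✓ 1-01✓ 1-10✓ 10-0✓ 10-1✓ 100-✓ 101-✓ 11-0✓ 110-✓
Round 2: -0-1 -00- 1--0 1-0- 10--
PIs = {-0-1, -00-, -110, 0-11, 011-, 1--0, 1-0-, 10--}

NONE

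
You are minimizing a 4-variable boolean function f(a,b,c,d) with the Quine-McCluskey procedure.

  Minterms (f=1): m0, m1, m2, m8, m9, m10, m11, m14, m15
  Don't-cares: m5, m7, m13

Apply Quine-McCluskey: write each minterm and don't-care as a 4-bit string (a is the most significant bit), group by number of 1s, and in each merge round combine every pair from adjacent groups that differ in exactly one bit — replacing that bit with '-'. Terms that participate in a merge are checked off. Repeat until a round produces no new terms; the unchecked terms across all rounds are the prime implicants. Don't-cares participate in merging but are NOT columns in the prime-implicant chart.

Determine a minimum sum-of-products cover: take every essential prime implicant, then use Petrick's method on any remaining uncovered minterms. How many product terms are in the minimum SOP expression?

3

size-2^0 implicants → 0000(✓)  0001(✓)  0010(✓)  0101(✓)  0111(✓)  1000(✓)  1001(✓)  1010(✓)  1011(✓)  1101(✓)  1110(✓)  1111(✓)
size-2^1 implicants → -000(✓)  -001(✓)  -010(✓)  -101(✓)  -111(✓)  0-01(✓)  00-0(✓)  000-(✓)  01-1(✓)  1-01(✓)  1-10(✓)  1-11(✓)  10-0(✓)  10-1(✓)  100-(✓)  101-(✓)  11-1(✓)  111-(✓)
size-2^2 implicants → --01  -0-0  -00-  -1-1  1--1  1-1-  10--
Unchecked terms (primes): --01, -0-0, -00-, -1-1, 1--1, 1-1-, 10--
Minterm coverage:
  m0 ⊆ -0-0,-00-
  m1 ⊆ --01,-00-
  m2 ⊆ -0-0 [E]
  m8 ⊆ -0-0,-00-,10--
  m9 ⊆ --01,-00-,1--1,10--
  m10 ⊆ -0-0,1-1-,10--
  m11 ⊆ 1--1,1-1-,10--
  m14 ⊆ 1-1- [E]
  m15 ⊆ -1-1,1--1,1-1-
E = {-0-0, 1-1-}
Petrick residual → --01
Cover = c'd + b'd' + ac  |cover|=3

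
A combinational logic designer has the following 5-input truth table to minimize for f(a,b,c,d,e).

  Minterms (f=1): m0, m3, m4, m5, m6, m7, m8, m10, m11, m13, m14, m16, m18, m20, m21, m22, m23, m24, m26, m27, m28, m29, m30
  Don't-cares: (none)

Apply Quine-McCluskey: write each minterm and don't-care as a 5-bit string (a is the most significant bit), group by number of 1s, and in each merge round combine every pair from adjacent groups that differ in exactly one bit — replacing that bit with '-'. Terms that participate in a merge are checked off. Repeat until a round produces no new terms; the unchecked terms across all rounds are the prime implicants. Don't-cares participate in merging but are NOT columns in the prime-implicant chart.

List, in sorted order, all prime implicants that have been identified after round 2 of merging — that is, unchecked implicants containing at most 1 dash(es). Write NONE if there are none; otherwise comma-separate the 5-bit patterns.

[col 0] 00000*, 00011*, 00100*, 00101*, 00110*, 00111*, 01000*, 01010*, 01011*, 01101*, 01110*, 10000*, 10010*, 10100*, 10101*, 10110*, 10111*, 11000*, 11010*, 11011*, 11100*, 11101*, 11110*
[col 1] -0000*, -0100*, -0101*, -0110*, -0111*, -1000*, -1010*, -1011*, -1101*, -1110*, 0-000*, 0-011, 0-101*, 0-110*, 00-00*, 00-11, 001-0*, 001-1*, 0010-*, 0011-*, 01-10*, 010-0*, 0101-*, 1-000*, 1-010*, 1-100*, 1-101*, 1-110*, 10-00*, 10-10*, 100-0*, 101-0*, 101-1*, 1010-*, 1011-*, 11-00*, 11-10*, 110-0*, 1101-*, 111-0*, 1110-*
[col 2] --000, --101, --110, -0-00, -01-0*, -01-1*, -010-*, -011-*, -1-10, -10-0, -101-, 001--*, 1--00*, 1--10*, 1-0-0*, 1-1-0*, 1-10-, 10--0*, 101--*, 11--0*
[col 3] -01--, 1---0
Prime implicants: --000, --101, --110, -0-00, -01--, -1-10, -10-0, -101-, 0-011, 00-11, 1---0, 1-10-

0-011, 00-11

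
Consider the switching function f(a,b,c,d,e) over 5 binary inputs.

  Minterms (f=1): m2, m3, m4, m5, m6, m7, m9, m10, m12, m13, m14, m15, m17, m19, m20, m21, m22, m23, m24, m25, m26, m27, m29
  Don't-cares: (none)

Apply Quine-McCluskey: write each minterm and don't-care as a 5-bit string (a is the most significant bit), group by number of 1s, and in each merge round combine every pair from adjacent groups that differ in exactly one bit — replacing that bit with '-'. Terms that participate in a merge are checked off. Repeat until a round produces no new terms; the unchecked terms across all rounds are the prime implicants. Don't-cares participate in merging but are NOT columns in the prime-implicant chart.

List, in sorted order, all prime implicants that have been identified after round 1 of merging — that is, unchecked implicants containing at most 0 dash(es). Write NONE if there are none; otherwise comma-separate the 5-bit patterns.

NONE

[col 0] 00010*, 00011*, 00100*, 00101*, 00110*, 00111*, 01001*, 01010*, 01100*, 01101*, 01110*, 01111*, 10001*, 10011*, 10100*, 10101*, 10110*, 10111*, 11000*, 11001*, 11010*, 11011*, 11101*
[col 1] -0011*, -0100*, -0101*, -0110*, -0111*, -1001*, -1010, -1101*, 0-010*, 0-100*, 0-101*, 0-110*, 0-111*, 00-10*, 00-11*, 0001-*, 001-0*, 001-1*, 0010-*, 0011-*, 01-01*, 01-10*, 011-0*, 011-1*, 0110-*, 0111-*, 1-001*, 1-011*, 1-101*, 10-01*, 10-11*, 100-1*, 101-0*, 101-1*, 1010-*, 1011-*, 11-01*, 110-0*, 110-1*, 1100-*, 1101-*
[col 2] --101, -0-11, -01-0*, -01-1*, -010-*, -011-*, -1-01, 0--10, 0-1-0*, 0-1-1*, 0-10-*, 0-11-*, 00-1-, 001--*, 011--*, 1--01, 1-0-1, 10--1, 101--*, 110--
[col 3] -01--, 0-1--
Prime implicants: --101, -0-11, -01--, -1-01, -1010, 0--10, 0-1--, 00-1-, 1--01, 1-0-1, 10--1, 110--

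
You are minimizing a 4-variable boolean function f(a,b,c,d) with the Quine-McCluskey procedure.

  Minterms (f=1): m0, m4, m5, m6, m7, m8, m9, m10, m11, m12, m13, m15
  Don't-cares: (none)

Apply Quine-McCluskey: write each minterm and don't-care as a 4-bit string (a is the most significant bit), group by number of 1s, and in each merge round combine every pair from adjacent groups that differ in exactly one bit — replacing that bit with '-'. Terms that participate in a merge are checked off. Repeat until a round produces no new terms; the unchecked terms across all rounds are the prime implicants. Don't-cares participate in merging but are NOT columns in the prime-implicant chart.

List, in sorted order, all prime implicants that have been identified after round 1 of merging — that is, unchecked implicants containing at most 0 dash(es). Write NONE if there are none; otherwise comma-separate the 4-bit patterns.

NONE

[col 0] 0000*, 0100*, 0101*, 0110*, 0111*, 1000*, 1001*, 1010*, 1011*, 1100*, 1101*, 1111*
[col 1] -000*, -100*, -101*, -111*, 0-00*, 01-0*, 01-1*, 010-*, 011-*, 1-00*, 1-01*, 1-11*, 10-0*, 10-1*, 100-*, 101-*, 11-1*, 110-*
[col 2] --00, -1-1, -10-, 01--, 1--1, 1-0-, 10--
Prime implicants: --00, -1-1, -10-, 01--, 1--1, 1-0-, 10--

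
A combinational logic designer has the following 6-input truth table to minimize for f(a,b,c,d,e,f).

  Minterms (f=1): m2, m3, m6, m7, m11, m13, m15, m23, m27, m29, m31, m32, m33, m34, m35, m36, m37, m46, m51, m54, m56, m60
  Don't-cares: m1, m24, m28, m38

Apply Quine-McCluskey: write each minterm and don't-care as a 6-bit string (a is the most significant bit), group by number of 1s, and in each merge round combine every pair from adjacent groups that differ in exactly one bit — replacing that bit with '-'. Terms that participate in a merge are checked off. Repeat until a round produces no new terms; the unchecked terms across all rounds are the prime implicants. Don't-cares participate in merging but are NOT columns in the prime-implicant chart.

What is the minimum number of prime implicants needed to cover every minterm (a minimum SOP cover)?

size-2^0 implicants → 000001(✓)  000010(✓)  000011(✓)  000110(✓)  000111(✓)  001011(✓)  001101(✓)  001111(✓)  010111(✓)  011000(✓)  011011(✓)  011100(✓)  011101(✓)  011111(✓)  100000(✓)  100001(✓)  100010(✓)  100011(✓)  100100(✓)  100101(✓)  100110(✓)  101110(✓)  110011(✓)  110110(✓)  111000(✓)  111100(✓)
size-2^1 implicants → -00001(✓)  -00010(✓)  -00011(✓)  -00110(✓)  -11000(✓)  -11100(✓)  0-0111(✓)  0-1011(✓)  0-1101(✓)  0-1111(✓)  00-011(✓)  00-111(✓)  000-10(✓)  000-11(✓)  0000-1(✓)  00001-(✓)  00011-(✓)  001-11(✓)  0011-1(✓)  01-111(✓)  011-00(✓)  011-11(✓)  0111-1(✓)  01110-  1-0011  1-0110  10-110  100-00(✓)  100-01(✓)  100-10(✓)  1000-0(✓)  1000-1(✓)  10000-(✓)  10001-(✓)  1001-0(✓)  10010-(✓)  111-00(✓)
size-2^2 implicants → -00-10  -000-1  -0001-  -11-00  0--111  0-1-11  0-11-1  00--11  000-1-  100--0  100-0-  1000--
Unchecked terms (primes): -00-10, -000-1, -0001-, -11-00, 0--111, 0-1-11, 0-11-1, 00--11, 000-1-, 01110-, 1-0011, 1-0110, 10-110, 100--0, 100-0-, 1000--
Minterm coverage:
  m2 ⊆ -00-10,-0001-,000-1-
  m3 ⊆ -000-1,-0001-,00--11,000-1-
  m6 ⊆ -00-10,000-1-
  m7 ⊆ 0--111,00--11,000-1-
  m11 ⊆ 0-1-11,00--11
  m13 ⊆ 0-11-1 [E]
  m15 ⊆ 0--111,0-1-11,0-11-1,00--11
  m23 ⊆ 0--111 [E]
  m27 ⊆ 0-1-11 [E]
  m29 ⊆ 0-11-1,01110-
  m31 ⊆ 0--111,0-1-11,0-11-1
  m32 ⊆ 100--0,100-0-,1000--
  m33 ⊆ -000-1,100-0-,1000--
  m34 ⊆ -00-10,-0001-,100--0,1000--
  m35 ⊆ -000-1,-0001-,1-0011,1000--
  m36 ⊆ 100--0,100-0-
  m37 ⊆ 100-0- [E]
  m46 ⊆ 10-110 [E]
  m51 ⊆ 1-0011 [E]
  m54 ⊆ 1-0110 [E]
  m56 ⊆ -11-00 [E]
  m60 ⊆ -11-00 [E]
E = {-11-00, 0--111, 0-1-11, 0-11-1, 1-0011, 1-0110, 10-110, 100-0-}
Petrick residual → -00-10, -000-1
Cover = b'c'ef' + b'c'd'f + bce'f' + a'def + a'cef + a'cdf + ac'd'ef + ac'def' + ab'def' + ab'c'e'  |cover|=10

10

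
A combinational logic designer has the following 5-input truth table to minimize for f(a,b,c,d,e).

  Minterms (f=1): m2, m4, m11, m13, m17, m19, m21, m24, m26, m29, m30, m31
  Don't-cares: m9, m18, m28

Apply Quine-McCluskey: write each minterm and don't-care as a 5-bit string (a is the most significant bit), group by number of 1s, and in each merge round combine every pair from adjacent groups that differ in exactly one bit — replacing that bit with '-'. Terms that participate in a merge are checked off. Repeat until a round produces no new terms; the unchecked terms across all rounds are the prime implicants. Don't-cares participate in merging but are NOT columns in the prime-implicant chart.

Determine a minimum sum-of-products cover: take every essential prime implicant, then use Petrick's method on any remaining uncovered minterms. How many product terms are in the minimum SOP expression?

Round 0: 00010✓ 00100 01001✓ 01011✓ 01101✓ 10001✓ 10010✓ 10011✓ 10101✓ 11000✓ 11010✓ 11100✓ 11101✓ 11110✓ 11111✓
Round 1: -0010 -1101 01-01 010-1 1-010 1-101 10-01 100-1 1001- 11-00✓ 11-10✓ 110-0✓ 111-0✓ 111-1✓ 1110-✓ 1111-✓
Round 2: 11--0 111--
PIs = {-0010, -1101, 00100, 01-01, 010-1, 1-010, 1-101, 10-01, 100-1, 1001-, 11--0, 111--}
Coverage chart:
  m2: -0010 ←essential
  m4: 00100 ←essential
  m11: 010-1 ←essential
  m13: -1101,01-01
  m17: 10-01,100-1
  m19: 100-1,1001-
  m21: 1-101,10-01
  m24: 11--0 ←essential
  m26: 1-010,11--0
  m29: -1101,1-101,111--
  m30: 11--0,111--
  m31: 111-- ←essential
Essential: -0010, 00100, 010-1, 11--0, 111--
Petrick residual → -1101, 1-101, 100-1
Min cover (8 terms): b'c'de' + bcd'e + a'b'cd'e' + a'bc'e + acd'e + ab'c'e + abe' + abc

8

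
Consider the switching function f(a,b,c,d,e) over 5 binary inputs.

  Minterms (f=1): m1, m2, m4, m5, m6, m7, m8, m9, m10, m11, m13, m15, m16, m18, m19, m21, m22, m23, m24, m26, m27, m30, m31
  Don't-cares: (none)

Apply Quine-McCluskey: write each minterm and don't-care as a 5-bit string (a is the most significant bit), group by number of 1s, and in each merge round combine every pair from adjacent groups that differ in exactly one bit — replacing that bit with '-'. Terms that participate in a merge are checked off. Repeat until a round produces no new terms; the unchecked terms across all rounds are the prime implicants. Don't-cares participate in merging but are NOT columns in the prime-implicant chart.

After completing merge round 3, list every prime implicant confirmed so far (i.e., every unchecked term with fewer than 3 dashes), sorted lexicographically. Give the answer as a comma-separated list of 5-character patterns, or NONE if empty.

Round 0: 00001✓ 00010✓ 00100✓ 00101✓ 00110✓ 00111✓ 01000✓ 01001✓ 01010✓ 01011✓ 01101✓ 01111✓ 10000✓ 10010✓ 10011✓ 10101✓ 10110✓ 10111✓ 11000✓ 11010✓ 11011✓ 11110✓ 11111✓
Round 1: -0010✓ -0101✓ -0110✓ -0111✓ -1000✓ -1010✓ -1011✓ -1111✓ 0-001✓ 0-010✓ 0-101✓ 0-111✓ 00-01✓ 00-10✓ 001-0✓ 001-1✓ 0010-✓ 0011-✓ 01-01✓ 01-11✓ 010-0✓ 010-1✓ 0100-✓ 0101-✓ 011-1✓ 1-000✓ 1-010✓ 1-011✓ 1-110✓ 1-111✓ 10-10✓ 10-11✓ 100-0✓ 1001-✓ 101-1✓ 1011-✓ 11-10✓ 11-11✓ 110-0✓ 1101-✓ 1111-✓
Round 2: --010 --111 -0-10 -01-1 -011- -1-11 -10-0 -101- 0--01 0-1-1 001-- 01--1 010-- 1--10✓ 1--11✓ 1-0-0 1-01-✓ 1-11-✓ 10-1-✓ 11-1-✓
Round 3: 1--1-
PIs = {--010, --111, -0-10, -01-1, -011-, -1-11, -10-0, -101-, 0--01, 0-1-1, 001--, 01--1, 010--, 1--1-, 1-0-0}

--010, --111, -0-10, -01-1, -011-, -1-11, -10-0, -101-, 0--01, 0-1-1, 001--, 01--1, 010--, 1-0-0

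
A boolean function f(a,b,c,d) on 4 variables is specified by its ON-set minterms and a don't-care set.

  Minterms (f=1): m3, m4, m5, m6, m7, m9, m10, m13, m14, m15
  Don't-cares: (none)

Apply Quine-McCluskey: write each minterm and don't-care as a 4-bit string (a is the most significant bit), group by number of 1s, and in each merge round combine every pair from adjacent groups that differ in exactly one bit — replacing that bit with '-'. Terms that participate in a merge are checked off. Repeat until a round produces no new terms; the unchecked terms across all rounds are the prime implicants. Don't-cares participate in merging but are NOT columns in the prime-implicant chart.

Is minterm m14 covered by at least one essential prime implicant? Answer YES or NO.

[col 0] 0011*, 0100*, 0101*, 0110*, 0111*, 1001*, 1010*, 1101*, 1110*, 1111*
[col 1] -101*, -110*, -111*, 0-11, 01-0*, 01-1*, 010-*, 011-*, 1-01, 1-10, 11-1*, 111-*
[col 2] -1-1, -11-, 01--
Prime implicants: -1-1, -11-, 0-11, 01--, 1-01, 1-10
PI chart (minterm → PIs covering it):
  3 | 0-11  (sole → essential)
  4 | 01--  (sole → essential)
  5 | -1-1,01--
  6 | -11-,01--
  7 | -1-1,-11-,0-11,01--
  9 | 1-01  (sole → essential)
  10 | 1-10  (sole → essential)
  13 | -1-1,1-01
  14 | -11-,1-10
  15 | -1-1,-11-
Essential prime implicants: 0-11, 01--, 1-01, 1-10

YES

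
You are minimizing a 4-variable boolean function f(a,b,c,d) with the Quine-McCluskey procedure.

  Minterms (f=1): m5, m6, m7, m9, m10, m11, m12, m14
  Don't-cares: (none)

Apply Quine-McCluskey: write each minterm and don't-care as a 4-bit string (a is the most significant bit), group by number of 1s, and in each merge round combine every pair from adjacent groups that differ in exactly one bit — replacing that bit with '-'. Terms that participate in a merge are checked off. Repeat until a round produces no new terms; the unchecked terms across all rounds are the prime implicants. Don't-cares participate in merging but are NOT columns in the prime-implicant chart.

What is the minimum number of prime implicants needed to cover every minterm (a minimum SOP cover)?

[col 0] 0101*, 0110*, 0111*, 1001*, 1010*, 1011*, 1100*, 1110*
[col 1] -110, 01-1, 011-, 1-10, 10-1, 101-, 11-0
Prime implicants: -110, 01-1, 011-, 1-10, 10-1, 101-, 11-0
PI chart (minterm → PIs covering it):
  5 | 01-1  (sole → essential)
  6 | -110,011-
  7 | 01-1,011-
  9 | 10-1  (sole → essential)
  10 | 1-10,101-
  11 | 10-1,101-
  12 | 11-0  (sole → essential)
  14 | -110,1-10,11-0
Essential prime implicants: 01-1, 10-1, 11-0
Petrick residual → -110, 1-10
Minimum SOP uses 5 PIs: bcd' + a'bd + acd' + ab'd + abd'

5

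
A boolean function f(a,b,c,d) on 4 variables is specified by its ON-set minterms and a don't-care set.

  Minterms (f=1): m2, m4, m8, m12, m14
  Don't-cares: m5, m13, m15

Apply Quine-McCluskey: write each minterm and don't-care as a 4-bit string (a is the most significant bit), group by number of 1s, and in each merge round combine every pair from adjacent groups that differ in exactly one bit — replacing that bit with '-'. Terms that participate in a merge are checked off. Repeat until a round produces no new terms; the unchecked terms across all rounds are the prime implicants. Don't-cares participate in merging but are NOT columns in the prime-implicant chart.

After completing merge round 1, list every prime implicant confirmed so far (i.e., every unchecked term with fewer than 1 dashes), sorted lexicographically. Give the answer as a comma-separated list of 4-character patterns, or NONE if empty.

size-2^0 implicants → 0010  0100(✓)  0101(✓)  1000(✓)  1100(✓)  1101(✓)  1110(✓)  1111(✓)
size-2^1 implicants → -100(✓)  -101(✓)  010-(✓)  1-00  11-0(✓)  11-1(✓)  110-(✓)  111-(✓)
size-2^2 implicants → -10-  11--
Unchecked terms (primes): -10-, 0010, 1-00, 11--

0010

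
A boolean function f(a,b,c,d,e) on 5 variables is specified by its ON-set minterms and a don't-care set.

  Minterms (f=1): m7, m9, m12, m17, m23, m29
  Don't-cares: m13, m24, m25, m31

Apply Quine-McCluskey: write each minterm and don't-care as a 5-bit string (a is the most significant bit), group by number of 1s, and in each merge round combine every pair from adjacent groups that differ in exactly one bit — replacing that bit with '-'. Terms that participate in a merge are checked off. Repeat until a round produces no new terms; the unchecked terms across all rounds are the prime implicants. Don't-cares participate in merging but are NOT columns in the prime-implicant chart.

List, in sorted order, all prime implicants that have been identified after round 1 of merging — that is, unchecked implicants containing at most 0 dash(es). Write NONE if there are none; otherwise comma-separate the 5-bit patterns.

Round 0: 00111✓ 01001✓ 01100✓ 01101✓ 10001✓ 10111✓ 11000✓ 11001✓ 11101✓ 11111✓
Round 1: -0111 -1001✓ -1101✓ 01-01✓ 0110- 1-001 1-111 11-01✓ 1100- 111-1
Round 2: -1-01
PIs = {-0111, -1-01, 0110-, 1-001, 1-111, 1100-, 111-1}

NONE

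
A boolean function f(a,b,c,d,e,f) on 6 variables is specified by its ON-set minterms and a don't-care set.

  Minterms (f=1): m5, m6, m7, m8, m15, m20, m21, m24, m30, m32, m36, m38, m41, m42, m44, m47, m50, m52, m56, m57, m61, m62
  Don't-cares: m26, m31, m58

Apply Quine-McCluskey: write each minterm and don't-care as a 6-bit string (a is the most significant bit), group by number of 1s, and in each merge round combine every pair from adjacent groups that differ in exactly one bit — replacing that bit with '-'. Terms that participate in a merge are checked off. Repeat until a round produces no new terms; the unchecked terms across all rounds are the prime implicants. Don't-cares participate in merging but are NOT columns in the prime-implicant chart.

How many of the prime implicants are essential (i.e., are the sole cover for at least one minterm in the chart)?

Round 0: 000101✓ 000110✓ 000111✓ 001000✓ 001111✓ 010100✓ 010101✓ 011000✓ 011010✓ 011110✓ 011111✓ 100000✓ 100100✓ 100110✓ 101001✓ 101010✓ 101100✓ 101111✓ 110010✓ 110100✓ 111000✓ 111001✓ 111010✓ 111101✓ 111110✓
Round 1: -00110 -01111 -10100 -11000✓ -11010✓ -11110✓ 0-0101 0-1000 0-1111 00-111 0001-1 00011- 01010- 011-10✓ 0110-0✓ 01111- 1-0100 1-1001 1-1010 10-100 100-00 1001-0 11-010 111-01 111-10✓ 1110-0✓ 11100-
Round 2: -11-10 -110-0
PIs = {-00110, -01111, -10100, -11-10, -110-0, 0-0101, 0-1000, 0-1111, 00-111, 0001-1, 00011-, 01010-, 01111-, 1-0100, 1-1001, 1-1010, 10-100, 100-00, 1001-0, 11-010, 111-01, 11100-}
Coverage chart:
  m5: 0-0101,0001-1
  m6: -00110,00011-
  m7: 00-111,0001-1,00011-
  m8: 0-1000 ←essential
  m15: -01111,0-1111,00-111
  m20: -10100,01010-
  m21: 0-0101,01010-
  m24: -110-0,0-1000
  m30: -11-10,01111-
  m32: 100-00 ←essential
  m36: 1-0100,10-100,100-00,1001-0
  m38: -00110,1001-0
  m41: 1-1001 ←essential
  m42: 1-1010 ←essential
  m44: 10-100 ←essential
  m47: -01111 ←essential
  m50: 11-010 ←essential
  m52: -10100,1-0100
  m56: -110-0,11100-
  m57: 1-1001,111-01,11100-
  m61: 111-01 ←essential
  m62: -11-10 ←essential
Essential: -01111, -11-10, 0-1000, 1-1001, 1-1010, 10-100, 100-00, 11-010, 111-01

9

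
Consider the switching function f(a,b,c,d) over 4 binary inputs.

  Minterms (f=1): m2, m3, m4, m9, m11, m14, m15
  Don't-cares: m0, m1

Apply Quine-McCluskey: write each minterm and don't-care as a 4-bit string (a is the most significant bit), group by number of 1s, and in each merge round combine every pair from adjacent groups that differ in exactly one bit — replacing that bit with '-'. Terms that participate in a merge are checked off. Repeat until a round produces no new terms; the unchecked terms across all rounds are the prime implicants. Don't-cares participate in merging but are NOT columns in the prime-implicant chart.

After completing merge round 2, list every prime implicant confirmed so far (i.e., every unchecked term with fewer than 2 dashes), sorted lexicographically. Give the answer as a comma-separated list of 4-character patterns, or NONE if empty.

0-00, 1-11, 111-

size-2^0 implicants → 0000(✓)  0001(✓)  0010(✓)  0011(✓)  0100(✓)  1001(✓)  1011(✓)  1110(✓)  1111(✓)
size-2^1 implicants → -001(✓)  -011(✓)  0-00  00-0(✓)  00-1(✓)  000-(✓)  001-(✓)  1-11  10-1(✓)  111-
size-2^2 implicants → -0-1  00--
Unchecked terms (primes): -0-1, 0-00, 00--, 1-11, 111-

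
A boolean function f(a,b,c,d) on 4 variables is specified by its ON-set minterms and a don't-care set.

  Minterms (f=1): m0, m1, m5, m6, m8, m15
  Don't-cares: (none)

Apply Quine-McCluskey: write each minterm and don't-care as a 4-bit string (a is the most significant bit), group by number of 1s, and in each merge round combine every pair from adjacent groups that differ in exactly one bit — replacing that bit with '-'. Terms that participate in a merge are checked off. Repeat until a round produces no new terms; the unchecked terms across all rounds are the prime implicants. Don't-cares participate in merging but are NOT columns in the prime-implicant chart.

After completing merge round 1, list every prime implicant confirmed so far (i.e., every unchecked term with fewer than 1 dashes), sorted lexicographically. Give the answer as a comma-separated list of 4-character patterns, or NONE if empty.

Round 0: 0000✓ 0001✓ 0101✓ 0110 1000✓ 1111
Round 1: -000 0-01 000-
PIs = {-000, 0-01, 000-, 0110, 1111}

0110, 1111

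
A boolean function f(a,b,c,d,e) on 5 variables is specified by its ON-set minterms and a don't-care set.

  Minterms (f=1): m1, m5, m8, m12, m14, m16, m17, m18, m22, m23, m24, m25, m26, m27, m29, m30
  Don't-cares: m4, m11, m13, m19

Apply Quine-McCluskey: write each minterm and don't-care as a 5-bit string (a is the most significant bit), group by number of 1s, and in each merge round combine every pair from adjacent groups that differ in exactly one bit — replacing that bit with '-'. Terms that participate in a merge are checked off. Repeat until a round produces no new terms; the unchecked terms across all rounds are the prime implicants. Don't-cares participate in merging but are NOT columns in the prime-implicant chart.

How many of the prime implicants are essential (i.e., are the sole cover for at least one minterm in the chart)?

Round 0: 00001✓ 00100✓ 00101✓ 01000✓ 01011✓ 01100✓ 01101✓ 01110✓ 10000✓ 10001✓ 10010✓ 10011✓ 10110✓ 10111✓ 11000✓ 11001✓ 11010✓ 11011✓ 11101✓ 11110✓
Round 1: -0001 -1000 -1011 -1101 -1110 0-100✓ 0-101✓ 00-01 0010-✓ 01-00 011-0 0110-✓ 1-000✓ 1-001✓ 1-010✓ 1-011✓ 1-110✓ 10-10✓ 10-11✓ 100-0✓ 100-1✓ 1000-✓ 1001-✓ 1011-✓ 11-01 11-10✓ 110-0✓ 110-1✓ 1100-✓ 1101-✓
Round 2: 0-10- 1--10 1-0-0✓ 1-0-1✓ 1-00-✓ 1-01-✓ 10-1- 100--✓ 110--✓
Round 3: 1-0--
PIs = {-0001, -1000, -1011, -1101, -1110, 0-10-, 00-01, 01-00, 011-0, 1--10, 1-0--, 10-1-, 11-01}
Coverage chart:
  m1: -0001,00-01
  m5: 0-10-,00-01
  m8: -1000,01-00
  m12: 0-10-,01-00,011-0
  m14: -1110,011-0
  m16: 1-0-- ←essential
  m17: -0001,1-0--
  m18: 1--10,1-0--,10-1-
  m22: 1--10,10-1-
  m23: 10-1- ←essential
  m24: -1000,1-0--
  m25: 1-0--,11-01
  m26: 1--10,1-0--
  m27: -1011,1-0--
  m29: -1101,11-01
  m30: -1110,1--10
Essential: 1-0--, 10-1-

2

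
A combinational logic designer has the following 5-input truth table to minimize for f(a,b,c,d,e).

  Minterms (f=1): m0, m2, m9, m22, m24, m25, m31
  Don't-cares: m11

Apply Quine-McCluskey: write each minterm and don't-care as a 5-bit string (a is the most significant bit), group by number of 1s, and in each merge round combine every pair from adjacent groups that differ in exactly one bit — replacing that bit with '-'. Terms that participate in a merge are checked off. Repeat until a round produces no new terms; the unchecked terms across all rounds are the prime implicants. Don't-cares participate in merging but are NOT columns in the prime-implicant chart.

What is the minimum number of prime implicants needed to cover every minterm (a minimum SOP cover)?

[col 0] 00000*, 00010*, 01001*, 01011*, 10110, 11000*, 11001*, 11111
[col 1] -1001, 000-0, 010-1, 1100-
Prime implicants: -1001, 000-0, 010-1, 10110, 1100-, 11111
PI chart (minterm → PIs covering it):
  0 | 000-0  (sole → essential)
  2 | 000-0  (sole → essential)
  9 | -1001,010-1
  22 | 10110  (sole → essential)
  24 | 1100-  (sole → essential)
  25 | -1001,1100-
  31 | 11111  (sole → essential)
Essential prime implicants: 000-0, 10110, 1100-, 11111
Petrick residual → -1001
Minimum SOP uses 5 PIs: bc'd'e + a'b'c'e' + ab'cde' + abc'd' + abcde

5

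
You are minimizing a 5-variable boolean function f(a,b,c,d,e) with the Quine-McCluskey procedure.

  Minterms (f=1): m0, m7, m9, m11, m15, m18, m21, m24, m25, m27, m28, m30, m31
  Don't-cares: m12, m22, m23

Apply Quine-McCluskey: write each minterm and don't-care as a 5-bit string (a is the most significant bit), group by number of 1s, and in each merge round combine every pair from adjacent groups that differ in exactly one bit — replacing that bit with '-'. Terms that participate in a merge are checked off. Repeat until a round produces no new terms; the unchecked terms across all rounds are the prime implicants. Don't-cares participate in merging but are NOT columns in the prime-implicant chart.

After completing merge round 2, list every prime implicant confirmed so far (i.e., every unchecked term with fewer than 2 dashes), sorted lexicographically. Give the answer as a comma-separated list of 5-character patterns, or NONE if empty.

[col 0] 00000, 00111*, 01001*, 01011*, 01100*, 01111*, 10010*, 10101*, 10110*, 10111*, 11000*, 11001*, 11011*, 11100*, 11110*, 11111*
[col 1] -0111*, -1001*, -1011*, -1100, -1111*, 0-111*, 01-11*, 010-1*, 1-110*, 1-111*, 10-10, 101-1, 1011-*, 11-00, 11-11*, 110-1*, 1100-, 111-0, 1111-*
[col 2] --111, -1-11, -10-1, 1-11-
Prime implicants: --111, -1-11, -10-1, -1100, 00000, 1-11-, 10-10, 101-1, 11-00, 1100-, 111-0

-1100, 00000, 10-10, 101-1, 11-00, 1100-, 111-0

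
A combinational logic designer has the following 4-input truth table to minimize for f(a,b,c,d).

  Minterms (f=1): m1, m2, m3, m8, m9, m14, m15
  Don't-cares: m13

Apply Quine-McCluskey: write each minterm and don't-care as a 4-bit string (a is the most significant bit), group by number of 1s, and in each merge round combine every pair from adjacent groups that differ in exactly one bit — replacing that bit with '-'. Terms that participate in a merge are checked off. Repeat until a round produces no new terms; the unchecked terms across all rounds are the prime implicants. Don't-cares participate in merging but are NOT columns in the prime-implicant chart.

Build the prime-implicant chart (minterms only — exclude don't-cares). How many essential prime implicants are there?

[col 0] 0001*, 0010*, 0011*, 1000*, 1001*, 1101*, 1110*, 1111*
[col 1] -001, 00-1, 001-, 1-01, 100-, 11-1, 111-
Prime implicants: -001, 00-1, 001-, 1-01, 100-, 11-1, 111-
PI chart (minterm → PIs covering it):
  1 | -001,00-1
  2 | 001-  (sole → essential)
  3 | 00-1,001-
  8 | 100-  (sole → essential)
  9 | -001,1-01,100-
  14 | 111-  (sole → essential)
  15 | 11-1,111-
Essential prime implicants: 001-, 100-, 111-

3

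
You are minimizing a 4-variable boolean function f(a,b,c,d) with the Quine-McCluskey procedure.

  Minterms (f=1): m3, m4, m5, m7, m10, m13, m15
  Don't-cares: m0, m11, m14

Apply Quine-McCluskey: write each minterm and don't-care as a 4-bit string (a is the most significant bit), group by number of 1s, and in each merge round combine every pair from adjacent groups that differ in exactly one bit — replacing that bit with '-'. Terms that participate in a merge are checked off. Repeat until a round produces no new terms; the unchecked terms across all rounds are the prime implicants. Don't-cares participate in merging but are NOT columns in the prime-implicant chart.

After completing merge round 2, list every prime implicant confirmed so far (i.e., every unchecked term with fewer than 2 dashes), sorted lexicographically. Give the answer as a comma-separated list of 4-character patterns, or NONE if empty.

0-00, 010-

Round 0: 0000✓ 0011✓ 0100✓ 0101✓ 0111✓ 1010✓ 1011✓ 1101✓ 1110✓ 1111✓
Round 1: -011✓ -101✓ -111✓ 0-00 0-11✓ 01-1✓ 010- 1-10✓ 1-11✓ 101-✓ 11-1✓ 111-✓
Round 2: --11 -1-1 1-1-
PIs = {--11, -1-1, 0-00, 010-, 1-1-}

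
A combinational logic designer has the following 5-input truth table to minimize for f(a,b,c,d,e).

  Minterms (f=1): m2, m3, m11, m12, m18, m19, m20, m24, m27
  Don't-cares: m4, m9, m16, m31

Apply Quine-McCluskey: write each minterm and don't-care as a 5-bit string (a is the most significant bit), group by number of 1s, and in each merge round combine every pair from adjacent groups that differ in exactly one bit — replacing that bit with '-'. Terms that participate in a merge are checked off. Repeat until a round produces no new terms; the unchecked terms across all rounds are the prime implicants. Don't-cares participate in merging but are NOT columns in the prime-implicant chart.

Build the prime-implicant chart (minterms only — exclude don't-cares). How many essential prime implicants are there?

Round 0: 00010✓ 00011✓ 00100✓ 01001✓ 01011✓ 01100✓ 10000✓ 10010✓ 10011✓ 10100✓ 11000✓ 11011✓ 11111✓
Round 1: -0010✓ -0011✓ -0100 -1011✓ 0-011✓ 0-100 0001-✓ 010-1 1-000 1-011✓ 10-00 100-0 1001-✓ 11-11
Round 2: --011 -001-
PIs = {--011, -001-, -0100, 0-100, 010-1, 1-000, 10-00, 100-0, 11-11}
Coverage chart:
  m2: -001- ←essential
  m3: --011,-001-
  m11: --011,010-1
  m12: 0-100 ←essential
  m18: -001-,100-0
  m19: --011,-001-
  m20: -0100,10-00
  m24: 1-000 ←essential
  m27: --011,11-11
Essential: -001-, 0-100, 1-000

3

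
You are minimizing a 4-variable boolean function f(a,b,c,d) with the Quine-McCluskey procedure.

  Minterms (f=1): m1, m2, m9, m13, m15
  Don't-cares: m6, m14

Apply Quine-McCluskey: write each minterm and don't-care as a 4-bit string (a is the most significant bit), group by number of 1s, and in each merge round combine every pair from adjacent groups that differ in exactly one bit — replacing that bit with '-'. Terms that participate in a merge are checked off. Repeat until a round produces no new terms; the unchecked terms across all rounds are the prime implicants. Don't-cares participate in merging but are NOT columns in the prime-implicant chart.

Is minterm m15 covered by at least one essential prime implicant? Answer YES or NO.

NO

size-2^0 implicants → 0001(✓)  0010(✓)  0110(✓)  1001(✓)  1101(✓)  1110(✓)  1111(✓)
size-2^1 implicants → -001  -110  0-10  1-01  11-1  111-
Unchecked terms (primes): -001, -110, 0-10, 1-01, 11-1, 111-
Minterm coverage:
  m1 ⊆ -001 [E]
  m2 ⊆ 0-10 [E]
  m9 ⊆ -001,1-01
  m13 ⊆ 1-01,11-1
  m15 ⊆ 11-1,111-
E = {-001, 0-10}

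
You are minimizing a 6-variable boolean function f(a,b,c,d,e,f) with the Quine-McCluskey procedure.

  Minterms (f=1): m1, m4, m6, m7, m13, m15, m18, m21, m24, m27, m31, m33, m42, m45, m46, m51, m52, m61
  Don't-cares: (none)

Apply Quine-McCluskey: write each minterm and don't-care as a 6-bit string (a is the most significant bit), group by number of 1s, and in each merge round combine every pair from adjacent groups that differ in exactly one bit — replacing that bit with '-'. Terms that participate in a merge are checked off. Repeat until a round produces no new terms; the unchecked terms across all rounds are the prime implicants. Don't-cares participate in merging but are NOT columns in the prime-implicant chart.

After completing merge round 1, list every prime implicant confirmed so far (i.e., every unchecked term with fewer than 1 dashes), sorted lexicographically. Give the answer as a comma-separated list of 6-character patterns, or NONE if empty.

size-2^0 implicants → 000001(✓)  000100(✓)  000110(✓)  000111(✓)  001101(✓)  001111(✓)  010010  010101  011000  011011(✓)  011111(✓)  100001(✓)  101010(✓)  101101(✓)  101110(✓)  110011  110100  111101(✓)
size-2^1 implicants → -00001  -01101  0-1111  00-111  0001-0  00011-  0011-1  011-11  1-1101  101-10
Unchecked terms (primes): -00001, -01101, 0-1111, 00-111, 0001-0, 00011-, 0011-1, 010010, 010101, 011-11, 011000, 1-1101, 101-10, 110011, 110100

010010, 010101, 011000, 110011, 110100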